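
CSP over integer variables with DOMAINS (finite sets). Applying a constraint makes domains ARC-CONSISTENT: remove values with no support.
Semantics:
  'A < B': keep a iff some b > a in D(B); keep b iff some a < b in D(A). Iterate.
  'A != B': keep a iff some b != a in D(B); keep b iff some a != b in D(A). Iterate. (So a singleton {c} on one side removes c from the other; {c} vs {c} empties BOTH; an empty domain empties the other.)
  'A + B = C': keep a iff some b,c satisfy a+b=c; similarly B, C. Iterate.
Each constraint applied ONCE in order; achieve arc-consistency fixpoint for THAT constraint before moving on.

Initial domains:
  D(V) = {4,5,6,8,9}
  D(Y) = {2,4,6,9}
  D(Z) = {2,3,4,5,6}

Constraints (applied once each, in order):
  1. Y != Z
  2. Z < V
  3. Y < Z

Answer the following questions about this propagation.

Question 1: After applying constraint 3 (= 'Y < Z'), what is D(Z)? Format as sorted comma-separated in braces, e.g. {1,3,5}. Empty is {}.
Constraint 1 (Y != Z) on D(Y)={2,4,6,9} D(Z)={2,3,4,5,6}: no change
Constraint 2 (Z < V) on D(Z)={2,3,4,5,6} D(V)={4,5,6,8,9}: no change
Constraint 3 (Y < Z) on D(Y)={2,4,6,9} D(Z)={2,3,4,5,6}: Y {2,4,6,9}->{2,4}; Z {2,3,4,5,6}->{3,4,5,6}
So after constraint 3: D(Z) = {3,4,5,6}

Answer: {3,4,5,6}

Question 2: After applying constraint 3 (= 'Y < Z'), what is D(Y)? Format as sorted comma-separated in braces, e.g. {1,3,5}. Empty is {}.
Answer: {2,4}

Derivation:
Constraint 1 (Y != Z) on D(Y)={2,4,6,9} D(Z)={2,3,4,5,6}: no change
Constraint 2 (Z < V) on D(Z)={2,3,4,5,6} D(V)={4,5,6,8,9}: no change
Constraint 3 (Y < Z) on D(Y)={2,4,6,9} D(Z)={2,3,4,5,6}: Y {2,4,6,9}->{2,4}; Z {2,3,4,5,6}->{3,4,5,6}
So after constraint 3: D(Y) = {2,4}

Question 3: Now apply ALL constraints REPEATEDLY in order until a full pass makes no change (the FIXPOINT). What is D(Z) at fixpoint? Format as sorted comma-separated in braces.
Answer: {3,4,5,6}

Derivation:
pass 0 (initial): D(Z)={2,3,4,5,6}
pass 1: Y {2,4,6,9}->{2,4}; Z {2,3,4,5,6}->{3,4,5,6}
pass 2: no change
Fixpoint after 2 passes: D(Z) = {3,4,5,6}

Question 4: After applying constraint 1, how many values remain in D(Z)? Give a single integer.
Answer: 5

Derivation:
Constraint 1 (Y != Z) on D(Y)={2,4,6,9} D(Z)={2,3,4,5,6}: no change
So after constraint 1: D(Z)={2,3,4,5,6}, size = 5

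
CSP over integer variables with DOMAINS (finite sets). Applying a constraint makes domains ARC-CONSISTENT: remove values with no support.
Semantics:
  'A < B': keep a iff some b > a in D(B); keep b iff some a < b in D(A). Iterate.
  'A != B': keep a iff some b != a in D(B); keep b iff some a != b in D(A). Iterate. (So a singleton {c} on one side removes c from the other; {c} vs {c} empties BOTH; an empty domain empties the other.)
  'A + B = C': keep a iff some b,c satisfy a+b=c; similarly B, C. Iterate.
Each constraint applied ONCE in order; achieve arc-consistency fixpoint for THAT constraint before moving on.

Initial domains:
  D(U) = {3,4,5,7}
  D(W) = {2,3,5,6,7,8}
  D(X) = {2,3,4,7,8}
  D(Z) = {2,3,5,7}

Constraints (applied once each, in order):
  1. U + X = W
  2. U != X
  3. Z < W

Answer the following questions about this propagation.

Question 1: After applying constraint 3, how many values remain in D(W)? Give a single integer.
Answer: 4

Derivation:
Constraint 1 (U + X = W) on D(U)={3,4,5,7} D(X)={2,3,4,7,8} D(W)={2,3,5,6,7,8}: U {3,4,5,7}->{3,4,5}; X {2,3,4,7,8}->{2,3,4}; W {2,3,5,6,7,8}->{5,6,7,8}
Constraint 2 (U != X) on D(U)={3,4,5} D(X)={2,3,4}: no change
Constraint 3 (Z < W) on D(Z)={2,3,5,7} D(W)={5,6,7,8}: no change
So after constraint 3: D(W)={5,6,7,8}, size = 4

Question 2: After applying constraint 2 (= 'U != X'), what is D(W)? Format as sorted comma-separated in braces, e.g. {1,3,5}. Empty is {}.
Constraint 1 (U + X = W) on D(U)={3,4,5,7} D(X)={2,3,4,7,8} D(W)={2,3,5,6,7,8}: U {3,4,5,7}->{3,4,5}; X {2,3,4,7,8}->{2,3,4}; W {2,3,5,6,7,8}->{5,6,7,8}
Constraint 2 (U != X) on D(U)={3,4,5} D(X)={2,3,4}: no change
So after constraint 2: D(W) = {5,6,7,8}

Answer: {5,6,7,8}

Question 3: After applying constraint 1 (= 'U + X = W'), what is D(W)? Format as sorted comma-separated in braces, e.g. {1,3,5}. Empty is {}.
Answer: {5,6,7,8}

Derivation:
Constraint 1 (U + X = W) on D(U)={3,4,5,7} D(X)={2,3,4,7,8} D(W)={2,3,5,6,7,8}: U {3,4,5,7}->{3,4,5}; X {2,3,4,7,8}->{2,3,4}; W {2,3,5,6,7,8}->{5,6,7,8}
So after constraint 1: D(W) = {5,6,7,8}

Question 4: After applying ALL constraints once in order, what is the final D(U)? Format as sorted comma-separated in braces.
Answer: {3,4,5}

Derivation:
Constraint 1 (U + X = W) on D(U)={3,4,5,7} D(X)={2,3,4,7,8} D(W)={2,3,5,6,7,8}: U {3,4,5,7}->{3,4,5}; X {2,3,4,7,8}->{2,3,4}; W {2,3,5,6,7,8}->{5,6,7,8}
Constraint 2 (U != X) on D(U)={3,4,5} D(X)={2,3,4}: no change
Constraint 3 (Z < W) on D(Z)={2,3,5,7} D(W)={5,6,7,8}: no change
So after all 3 constraints: D(U) = {3,4,5}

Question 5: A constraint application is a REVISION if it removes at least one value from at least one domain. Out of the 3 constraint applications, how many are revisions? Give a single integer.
Answer: 1

Derivation:
Constraint 1 (U + X = W) on D(U)={3,4,5,7} D(X)={2,3,4,7,8} D(W)={2,3,5,6,7,8}: U {3,4,5,7}->{3,4,5}; X {2,3,4,7,8}->{2,3,4}; W {2,3,5,6,7,8}->{5,6,7,8} => REVISION
Constraint 2 (U != X) on D(U)={3,4,5} D(X)={2,3,4}: no change => not a revision
Constraint 3 (Z < W) on D(Z)={2,3,5,7} D(W)={5,6,7,8}: no change => not a revision
Total revisions = 1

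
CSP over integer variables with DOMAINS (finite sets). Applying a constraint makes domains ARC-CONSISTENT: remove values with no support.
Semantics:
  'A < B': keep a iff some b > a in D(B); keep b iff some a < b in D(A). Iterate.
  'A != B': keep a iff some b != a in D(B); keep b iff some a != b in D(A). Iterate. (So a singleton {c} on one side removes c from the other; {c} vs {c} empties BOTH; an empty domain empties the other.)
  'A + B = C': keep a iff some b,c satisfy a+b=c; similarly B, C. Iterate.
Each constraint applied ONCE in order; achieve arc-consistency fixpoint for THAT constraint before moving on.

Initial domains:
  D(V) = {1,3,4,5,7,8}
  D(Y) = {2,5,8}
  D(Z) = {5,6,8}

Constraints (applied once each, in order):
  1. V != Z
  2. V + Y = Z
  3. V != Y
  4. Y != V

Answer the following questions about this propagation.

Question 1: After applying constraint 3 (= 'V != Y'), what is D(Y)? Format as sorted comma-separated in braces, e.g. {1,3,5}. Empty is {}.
Answer: {2,5}

Derivation:
Constraint 1 (V != Z) on D(V)={1,3,4,5,7,8} D(Z)={5,6,8}: no change
Constraint 2 (V + Y = Z) on D(V)={1,3,4,5,7,8} D(Y)={2,5,8} D(Z)={5,6,8}: V {1,3,4,5,7,8}->{1,3,4}; Y {2,5,8}->{2,5}
Constraint 3 (V != Y) on D(V)={1,3,4} D(Y)={2,5}: no change
So after constraint 3: D(Y) = {2,5}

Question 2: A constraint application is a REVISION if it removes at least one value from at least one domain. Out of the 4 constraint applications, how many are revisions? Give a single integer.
Answer: 1

Derivation:
Constraint 1 (V != Z) on D(V)={1,3,4,5,7,8} D(Z)={5,6,8}: no change => not a revision
Constraint 2 (V + Y = Z) on D(V)={1,3,4,5,7,8} D(Y)={2,5,8} D(Z)={5,6,8}: V {1,3,4,5,7,8}->{1,3,4}; Y {2,5,8}->{2,5} => REVISION
Constraint 3 (V != Y) on D(V)={1,3,4} D(Y)={2,5}: no change => not a revision
Constraint 4 (Y != V) on D(Y)={2,5} D(V)={1,3,4}: no change => not a revision
Total revisions = 1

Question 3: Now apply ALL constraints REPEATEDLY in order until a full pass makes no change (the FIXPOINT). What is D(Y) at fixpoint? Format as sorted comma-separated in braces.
Answer: {2,5}

Derivation:
pass 0 (initial): D(Y)={2,5,8}
pass 1: V {1,3,4,5,7,8}->{1,3,4}; Y {2,5,8}->{2,5}
pass 2: no change
Fixpoint after 2 passes: D(Y) = {2,5}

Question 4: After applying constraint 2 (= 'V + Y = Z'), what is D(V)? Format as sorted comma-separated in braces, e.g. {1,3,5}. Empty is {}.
Constraint 1 (V != Z) on D(V)={1,3,4,5,7,8} D(Z)={5,6,8}: no change
Constraint 2 (V + Y = Z) on D(V)={1,3,4,5,7,8} D(Y)={2,5,8} D(Z)={5,6,8}: V {1,3,4,5,7,8}->{1,3,4}; Y {2,5,8}->{2,5}
So after constraint 2: D(V) = {1,3,4}

Answer: {1,3,4}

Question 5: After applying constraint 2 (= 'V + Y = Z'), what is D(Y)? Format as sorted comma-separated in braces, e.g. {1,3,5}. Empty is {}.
Constraint 1 (V != Z) on D(V)={1,3,4,5,7,8} D(Z)={5,6,8}: no change
Constraint 2 (V + Y = Z) on D(V)={1,3,4,5,7,8} D(Y)={2,5,8} D(Z)={5,6,8}: V {1,3,4,5,7,8}->{1,3,4}; Y {2,5,8}->{2,5}
So after constraint 2: D(Y) = {2,5}

Answer: {2,5}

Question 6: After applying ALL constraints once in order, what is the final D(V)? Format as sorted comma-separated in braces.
Answer: {1,3,4}

Derivation:
Constraint 1 (V != Z) on D(V)={1,3,4,5,7,8} D(Z)={5,6,8}: no change
Constraint 2 (V + Y = Z) on D(V)={1,3,4,5,7,8} D(Y)={2,5,8} D(Z)={5,6,8}: V {1,3,4,5,7,8}->{1,3,4}; Y {2,5,8}->{2,5}
Constraint 3 (V != Y) on D(V)={1,3,4} D(Y)={2,5}: no change
Constraint 4 (Y != V) on D(Y)={2,5} D(V)={1,3,4}: no change
So after all 4 constraints: D(V) = {1,3,4}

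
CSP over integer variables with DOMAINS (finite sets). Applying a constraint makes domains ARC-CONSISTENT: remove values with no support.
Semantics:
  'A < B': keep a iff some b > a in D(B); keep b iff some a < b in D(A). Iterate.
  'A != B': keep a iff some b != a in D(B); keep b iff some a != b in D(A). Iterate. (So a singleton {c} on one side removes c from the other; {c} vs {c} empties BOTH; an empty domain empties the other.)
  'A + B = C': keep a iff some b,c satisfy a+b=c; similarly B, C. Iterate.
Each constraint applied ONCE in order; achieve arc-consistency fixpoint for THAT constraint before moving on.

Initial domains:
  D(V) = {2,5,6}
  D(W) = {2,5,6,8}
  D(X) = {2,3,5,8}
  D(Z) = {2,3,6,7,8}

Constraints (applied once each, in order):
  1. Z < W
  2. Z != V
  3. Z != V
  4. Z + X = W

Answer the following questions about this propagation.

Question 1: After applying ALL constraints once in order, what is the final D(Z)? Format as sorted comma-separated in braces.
Answer: {2,3,6}

Derivation:
Constraint 1 (Z < W) on D(Z)={2,3,6,7,8} D(W)={2,5,6,8}: Z {2,3,6,7,8}->{2,3,6,7}; W {2,5,6,8}->{5,6,8}
Constraint 2 (Z != V) on D(Z)={2,3,6,7} D(V)={2,5,6}: no change
Constraint 3 (Z != V) on D(Z)={2,3,6,7} D(V)={2,5,6}: no change
Constraint 4 (Z + X = W) on D(Z)={2,3,6,7} D(X)={2,3,5,8} D(W)={5,6,8}: Z {2,3,6,7}->{2,3,6}; X {2,3,5,8}->{2,3,5}
So after all 4 constraints: D(Z) = {2,3,6}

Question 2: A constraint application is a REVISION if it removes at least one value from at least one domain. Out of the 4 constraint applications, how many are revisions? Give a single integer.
Answer: 2

Derivation:
Constraint 1 (Z < W) on D(Z)={2,3,6,7,8} D(W)={2,5,6,8}: Z {2,3,6,7,8}->{2,3,6,7}; W {2,5,6,8}->{5,6,8} => REVISION
Constraint 2 (Z != V) on D(Z)={2,3,6,7} D(V)={2,5,6}: no change => not a revision
Constraint 3 (Z != V) on D(Z)={2,3,6,7} D(V)={2,5,6}: no change => not a revision
Constraint 4 (Z + X = W) on D(Z)={2,3,6,7} D(X)={2,3,5,8} D(W)={5,6,8}: Z {2,3,6,7}->{2,3,6}; X {2,3,5,8}->{2,3,5} => REVISION
Total revisions = 2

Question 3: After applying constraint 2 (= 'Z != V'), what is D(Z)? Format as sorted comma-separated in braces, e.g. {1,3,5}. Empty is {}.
Answer: {2,3,6,7}

Derivation:
Constraint 1 (Z < W) on D(Z)={2,3,6,7,8} D(W)={2,5,6,8}: Z {2,3,6,7,8}->{2,3,6,7}; W {2,5,6,8}->{5,6,8}
Constraint 2 (Z != V) on D(Z)={2,3,6,7} D(V)={2,5,6}: no change
So after constraint 2: D(Z) = {2,3,6,7}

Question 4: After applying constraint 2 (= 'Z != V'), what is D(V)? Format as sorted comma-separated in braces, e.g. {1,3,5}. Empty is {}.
Answer: {2,5,6}

Derivation:
Constraint 1 (Z < W) on D(Z)={2,3,6,7,8} D(W)={2,5,6,8}: Z {2,3,6,7,8}->{2,3,6,7}; W {2,5,6,8}->{5,6,8}
Constraint 2 (Z != V) on D(Z)={2,3,6,7} D(V)={2,5,6}: no change
So after constraint 2: D(V) = {2,5,6}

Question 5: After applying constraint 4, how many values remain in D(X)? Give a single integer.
Constraint 1 (Z < W) on D(Z)={2,3,6,7,8} D(W)={2,5,6,8}: Z {2,3,6,7,8}->{2,3,6,7}; W {2,5,6,8}->{5,6,8}
Constraint 2 (Z != V) on D(Z)={2,3,6,7} D(V)={2,5,6}: no change
Constraint 3 (Z != V) on D(Z)={2,3,6,7} D(V)={2,5,6}: no change
Constraint 4 (Z + X = W) on D(Z)={2,3,6,7} D(X)={2,3,5,8} D(W)={5,6,8}: Z {2,3,6,7}->{2,3,6}; X {2,3,5,8}->{2,3,5}
So after constraint 4: D(X)={2,3,5}, size = 3

Answer: 3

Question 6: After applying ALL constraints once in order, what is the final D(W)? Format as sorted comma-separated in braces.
Constraint 1 (Z < W) on D(Z)={2,3,6,7,8} D(W)={2,5,6,8}: Z {2,3,6,7,8}->{2,3,6,7}; W {2,5,6,8}->{5,6,8}
Constraint 2 (Z != V) on D(Z)={2,3,6,7} D(V)={2,5,6}: no change
Constraint 3 (Z != V) on D(Z)={2,3,6,7} D(V)={2,5,6}: no change
Constraint 4 (Z + X = W) on D(Z)={2,3,6,7} D(X)={2,3,5,8} D(W)={5,6,8}: Z {2,3,6,7}->{2,3,6}; X {2,3,5,8}->{2,3,5}
So after all 4 constraints: D(W) = {5,6,8}

Answer: {5,6,8}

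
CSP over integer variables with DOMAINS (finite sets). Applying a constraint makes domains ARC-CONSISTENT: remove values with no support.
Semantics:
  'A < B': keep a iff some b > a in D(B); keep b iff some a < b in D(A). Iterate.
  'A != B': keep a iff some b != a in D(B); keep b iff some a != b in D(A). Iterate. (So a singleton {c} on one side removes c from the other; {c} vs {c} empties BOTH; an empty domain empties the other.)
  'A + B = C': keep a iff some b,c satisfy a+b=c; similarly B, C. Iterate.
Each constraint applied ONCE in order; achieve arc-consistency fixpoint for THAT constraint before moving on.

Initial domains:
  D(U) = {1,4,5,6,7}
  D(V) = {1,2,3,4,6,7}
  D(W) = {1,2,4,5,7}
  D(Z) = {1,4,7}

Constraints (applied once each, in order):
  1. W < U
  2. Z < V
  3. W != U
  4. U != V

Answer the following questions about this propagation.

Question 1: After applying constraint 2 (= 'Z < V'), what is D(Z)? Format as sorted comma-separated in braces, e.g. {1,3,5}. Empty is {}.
Answer: {1,4}

Derivation:
Constraint 1 (W < U) on D(W)={1,2,4,5,7} D(U)={1,4,5,6,7}: W {1,2,4,5,7}->{1,2,4,5}; U {1,4,5,6,7}->{4,5,6,7}
Constraint 2 (Z < V) on D(Z)={1,4,7} D(V)={1,2,3,4,6,7}: Z {1,4,7}->{1,4}; V {1,2,3,4,6,7}->{2,3,4,6,7}
So after constraint 2: D(Z) = {1,4}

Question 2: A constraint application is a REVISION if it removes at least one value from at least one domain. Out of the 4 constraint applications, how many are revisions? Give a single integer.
Constraint 1 (W < U) on D(W)={1,2,4,5,7} D(U)={1,4,5,6,7}: W {1,2,4,5,7}->{1,2,4,5}; U {1,4,5,6,7}->{4,5,6,7} => REVISION
Constraint 2 (Z < V) on D(Z)={1,4,7} D(V)={1,2,3,4,6,7}: Z {1,4,7}->{1,4}; V {1,2,3,4,6,7}->{2,3,4,6,7} => REVISION
Constraint 3 (W != U) on D(W)={1,2,4,5} D(U)={4,5,6,7}: no change => not a revision
Constraint 4 (U != V) on D(U)={4,5,6,7} D(V)={2,3,4,6,7}: no change => not a revision
Total revisions = 2

Answer: 2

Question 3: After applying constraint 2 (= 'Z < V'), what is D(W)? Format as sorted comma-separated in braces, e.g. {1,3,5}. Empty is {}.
Answer: {1,2,4,5}

Derivation:
Constraint 1 (W < U) on D(W)={1,2,4,5,7} D(U)={1,4,5,6,7}: W {1,2,4,5,7}->{1,2,4,5}; U {1,4,5,6,7}->{4,5,6,7}
Constraint 2 (Z < V) on D(Z)={1,4,7} D(V)={1,2,3,4,6,7}: Z {1,4,7}->{1,4}; V {1,2,3,4,6,7}->{2,3,4,6,7}
So after constraint 2: D(W) = {1,2,4,5}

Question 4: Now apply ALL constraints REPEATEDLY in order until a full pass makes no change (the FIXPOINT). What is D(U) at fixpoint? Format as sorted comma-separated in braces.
pass 0 (initial): D(U)={1,4,5,6,7}
pass 1: U {1,4,5,6,7}->{4,5,6,7}; V {1,2,3,4,6,7}->{2,3,4,6,7}; W {1,2,4,5,7}->{1,2,4,5}; Z {1,4,7}->{1,4}
pass 2: no change
Fixpoint after 2 passes: D(U) = {4,5,6,7}

Answer: {4,5,6,7}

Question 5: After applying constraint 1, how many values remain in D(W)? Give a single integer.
Answer: 4

Derivation:
Constraint 1 (W < U) on D(W)={1,2,4,5,7} D(U)={1,4,5,6,7}: W {1,2,4,5,7}->{1,2,4,5}; U {1,4,5,6,7}->{4,5,6,7}
So after constraint 1: D(W)={1,2,4,5}, size = 4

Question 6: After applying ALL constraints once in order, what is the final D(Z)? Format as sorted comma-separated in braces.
Answer: {1,4}

Derivation:
Constraint 1 (W < U) on D(W)={1,2,4,5,7} D(U)={1,4,5,6,7}: W {1,2,4,5,7}->{1,2,4,5}; U {1,4,5,6,7}->{4,5,6,7}
Constraint 2 (Z < V) on D(Z)={1,4,7} D(V)={1,2,3,4,6,7}: Z {1,4,7}->{1,4}; V {1,2,3,4,6,7}->{2,3,4,6,7}
Constraint 3 (W != U) on D(W)={1,2,4,5} D(U)={4,5,6,7}: no change
Constraint 4 (U != V) on D(U)={4,5,6,7} D(V)={2,3,4,6,7}: no change
So after all 4 constraints: D(Z) = {1,4}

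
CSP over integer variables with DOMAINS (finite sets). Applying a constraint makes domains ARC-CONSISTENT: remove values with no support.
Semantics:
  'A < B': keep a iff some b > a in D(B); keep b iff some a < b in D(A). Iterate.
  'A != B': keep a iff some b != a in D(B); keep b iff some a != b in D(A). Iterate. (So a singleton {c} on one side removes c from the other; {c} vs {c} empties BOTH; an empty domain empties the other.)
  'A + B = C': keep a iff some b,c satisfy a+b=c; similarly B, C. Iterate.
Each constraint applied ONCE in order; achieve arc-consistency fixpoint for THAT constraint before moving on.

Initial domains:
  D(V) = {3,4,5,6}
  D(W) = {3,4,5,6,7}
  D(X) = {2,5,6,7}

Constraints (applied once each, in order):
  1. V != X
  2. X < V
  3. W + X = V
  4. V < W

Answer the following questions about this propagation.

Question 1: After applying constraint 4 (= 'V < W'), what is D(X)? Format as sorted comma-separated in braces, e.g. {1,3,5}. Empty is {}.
Constraint 1 (V != X) on D(V)={3,4,5,6} D(X)={2,5,6,7}: no change
Constraint 2 (X < V) on D(X)={2,5,6,7} D(V)={3,4,5,6}: X {2,5,6,7}->{2,5}
Constraint 3 (W + X = V) on D(W)={3,4,5,6,7} D(X)={2,5} D(V)={3,4,5,6}: W {3,4,5,6,7}->{3,4}; X {2,5}->{2}; V {3,4,5,6}->{5,6}
Constraint 4 (V < W) on D(V)={5,6} D(W)={3,4}: V {5,6}->{}; W {3,4}->{}
So after constraint 4: D(X) = {2}

Answer: {2}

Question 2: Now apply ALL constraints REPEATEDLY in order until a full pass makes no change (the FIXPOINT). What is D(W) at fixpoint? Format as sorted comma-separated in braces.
pass 0 (initial): D(W)={3,4,5,6,7}
pass 1: V {3,4,5,6}->{}; W {3,4,5,6,7}->{}; X {2,5,6,7}->{2}
pass 2: X {2}->{}
pass 3: no change
Fixpoint after 3 passes: D(W) = {}

Answer: {}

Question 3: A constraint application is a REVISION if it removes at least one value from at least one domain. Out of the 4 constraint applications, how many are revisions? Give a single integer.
Constraint 1 (V != X) on D(V)={3,4,5,6} D(X)={2,5,6,7}: no change => not a revision
Constraint 2 (X < V) on D(X)={2,5,6,7} D(V)={3,4,5,6}: X {2,5,6,7}->{2,5} => REVISION
Constraint 3 (W + X = V) on D(W)={3,4,5,6,7} D(X)={2,5} D(V)={3,4,5,6}: W {3,4,5,6,7}->{3,4}; X {2,5}->{2}; V {3,4,5,6}->{5,6} => REVISION
Constraint 4 (V < W) on D(V)={5,6} D(W)={3,4}: V {5,6}->{}; W {3,4}->{} => REVISION
Total revisions = 3

Answer: 3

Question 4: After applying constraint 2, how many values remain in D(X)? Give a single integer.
Answer: 2

Derivation:
Constraint 1 (V != X) on D(V)={3,4,5,6} D(X)={2,5,6,7}: no change
Constraint 2 (X < V) on D(X)={2,5,6,7} D(V)={3,4,5,6}: X {2,5,6,7}->{2,5}
So after constraint 2: D(X)={2,5}, size = 2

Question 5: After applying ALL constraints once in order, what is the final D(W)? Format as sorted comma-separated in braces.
Answer: {}

Derivation:
Constraint 1 (V != X) on D(V)={3,4,5,6} D(X)={2,5,6,7}: no change
Constraint 2 (X < V) on D(X)={2,5,6,7} D(V)={3,4,5,6}: X {2,5,6,7}->{2,5}
Constraint 3 (W + X = V) on D(W)={3,4,5,6,7} D(X)={2,5} D(V)={3,4,5,6}: W {3,4,5,6,7}->{3,4}; X {2,5}->{2}; V {3,4,5,6}->{5,6}
Constraint 4 (V < W) on D(V)={5,6} D(W)={3,4}: V {5,6}->{}; W {3,4}->{}
So after all 4 constraints: D(W) = {}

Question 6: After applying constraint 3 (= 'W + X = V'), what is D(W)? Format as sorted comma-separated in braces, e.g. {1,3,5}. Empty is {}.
Constraint 1 (V != X) on D(V)={3,4,5,6} D(X)={2,5,6,7}: no change
Constraint 2 (X < V) on D(X)={2,5,6,7} D(V)={3,4,5,6}: X {2,5,6,7}->{2,5}
Constraint 3 (W + X = V) on D(W)={3,4,5,6,7} D(X)={2,5} D(V)={3,4,5,6}: W {3,4,5,6,7}->{3,4}; X {2,5}->{2}; V {3,4,5,6}->{5,6}
So after constraint 3: D(W) = {3,4}

Answer: {3,4}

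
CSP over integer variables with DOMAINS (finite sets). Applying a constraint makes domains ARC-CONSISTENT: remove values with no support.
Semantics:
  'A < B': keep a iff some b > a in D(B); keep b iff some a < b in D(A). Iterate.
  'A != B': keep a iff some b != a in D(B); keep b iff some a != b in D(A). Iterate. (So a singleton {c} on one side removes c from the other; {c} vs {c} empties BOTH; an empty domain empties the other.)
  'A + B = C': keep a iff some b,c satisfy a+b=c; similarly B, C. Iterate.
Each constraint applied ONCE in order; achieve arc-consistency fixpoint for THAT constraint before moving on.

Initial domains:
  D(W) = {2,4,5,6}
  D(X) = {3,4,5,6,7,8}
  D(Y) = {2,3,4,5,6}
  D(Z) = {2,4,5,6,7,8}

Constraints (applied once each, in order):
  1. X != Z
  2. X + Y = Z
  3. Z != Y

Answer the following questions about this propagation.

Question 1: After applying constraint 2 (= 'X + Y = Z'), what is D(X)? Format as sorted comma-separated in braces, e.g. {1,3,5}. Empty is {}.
Answer: {3,4,5,6}

Derivation:
Constraint 1 (X != Z) on D(X)={3,4,5,6,7,8} D(Z)={2,4,5,6,7,8}: no change
Constraint 2 (X + Y = Z) on D(X)={3,4,5,6,7,8} D(Y)={2,3,4,5,6} D(Z)={2,4,5,6,7,8}: X {3,4,5,6,7,8}->{3,4,5,6}; Y {2,3,4,5,6}->{2,3,4,5}; Z {2,4,5,6,7,8}->{5,6,7,8}
So after constraint 2: D(X) = {3,4,5,6}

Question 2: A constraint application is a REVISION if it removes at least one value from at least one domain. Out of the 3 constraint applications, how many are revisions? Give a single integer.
Constraint 1 (X != Z) on D(X)={3,4,5,6,7,8} D(Z)={2,4,5,6,7,8}: no change => not a revision
Constraint 2 (X + Y = Z) on D(X)={3,4,5,6,7,8} D(Y)={2,3,4,5,6} D(Z)={2,4,5,6,7,8}: X {3,4,5,6,7,8}->{3,4,5,6}; Y {2,3,4,5,6}->{2,3,4,5}; Z {2,4,5,6,7,8}->{5,6,7,8} => REVISION
Constraint 3 (Z != Y) on D(Z)={5,6,7,8} D(Y)={2,3,4,5}: no change => not a revision
Total revisions = 1

Answer: 1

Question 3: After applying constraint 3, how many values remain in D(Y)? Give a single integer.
Answer: 4

Derivation:
Constraint 1 (X != Z) on D(X)={3,4,5,6,7,8} D(Z)={2,4,5,6,7,8}: no change
Constraint 2 (X + Y = Z) on D(X)={3,4,5,6,7,8} D(Y)={2,3,4,5,6} D(Z)={2,4,5,6,7,8}: X {3,4,5,6,7,8}->{3,4,5,6}; Y {2,3,4,5,6}->{2,3,4,5}; Z {2,4,5,6,7,8}->{5,6,7,8}
Constraint 3 (Z != Y) on D(Z)={5,6,7,8} D(Y)={2,3,4,5}: no change
So after constraint 3: D(Y)={2,3,4,5}, size = 4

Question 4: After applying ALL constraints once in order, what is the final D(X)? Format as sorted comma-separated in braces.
Constraint 1 (X != Z) on D(X)={3,4,5,6,7,8} D(Z)={2,4,5,6,7,8}: no change
Constraint 2 (X + Y = Z) on D(X)={3,4,5,6,7,8} D(Y)={2,3,4,5,6} D(Z)={2,4,5,6,7,8}: X {3,4,5,6,7,8}->{3,4,5,6}; Y {2,3,4,5,6}->{2,3,4,5}; Z {2,4,5,6,7,8}->{5,6,7,8}
Constraint 3 (Z != Y) on D(Z)={5,6,7,8} D(Y)={2,3,4,5}: no change
So after all 3 constraints: D(X) = {3,4,5,6}

Answer: {3,4,5,6}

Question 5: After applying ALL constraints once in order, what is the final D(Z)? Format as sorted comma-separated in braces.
Answer: {5,6,7,8}

Derivation:
Constraint 1 (X != Z) on D(X)={3,4,5,6,7,8} D(Z)={2,4,5,6,7,8}: no change
Constraint 2 (X + Y = Z) on D(X)={3,4,5,6,7,8} D(Y)={2,3,4,5,6} D(Z)={2,4,5,6,7,8}: X {3,4,5,6,7,8}->{3,4,5,6}; Y {2,3,4,5,6}->{2,3,4,5}; Z {2,4,5,6,7,8}->{5,6,7,8}
Constraint 3 (Z != Y) on D(Z)={5,6,7,8} D(Y)={2,3,4,5}: no change
So after all 3 constraints: D(Z) = {5,6,7,8}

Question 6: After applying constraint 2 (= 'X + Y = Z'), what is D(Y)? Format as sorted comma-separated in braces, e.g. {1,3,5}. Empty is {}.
Answer: {2,3,4,5}

Derivation:
Constraint 1 (X != Z) on D(X)={3,4,5,6,7,8} D(Z)={2,4,5,6,7,8}: no change
Constraint 2 (X + Y = Z) on D(X)={3,4,5,6,7,8} D(Y)={2,3,4,5,6} D(Z)={2,4,5,6,7,8}: X {3,4,5,6,7,8}->{3,4,5,6}; Y {2,3,4,5,6}->{2,3,4,5}; Z {2,4,5,6,7,8}->{5,6,7,8}
So after constraint 2: D(Y) = {2,3,4,5}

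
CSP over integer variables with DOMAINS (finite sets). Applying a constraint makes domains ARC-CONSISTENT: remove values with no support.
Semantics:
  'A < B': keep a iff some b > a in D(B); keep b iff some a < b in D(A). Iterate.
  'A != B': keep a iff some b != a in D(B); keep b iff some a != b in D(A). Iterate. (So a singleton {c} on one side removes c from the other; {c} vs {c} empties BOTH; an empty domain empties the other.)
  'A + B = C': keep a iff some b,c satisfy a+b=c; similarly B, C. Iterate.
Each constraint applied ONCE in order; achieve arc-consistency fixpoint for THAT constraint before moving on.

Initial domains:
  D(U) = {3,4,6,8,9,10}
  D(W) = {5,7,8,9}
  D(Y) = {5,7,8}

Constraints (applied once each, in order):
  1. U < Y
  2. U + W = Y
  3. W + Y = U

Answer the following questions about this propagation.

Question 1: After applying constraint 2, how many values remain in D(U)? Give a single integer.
Constraint 1 (U < Y) on D(U)={3,4,6,8,9,10} D(Y)={5,7,8}: U {3,4,6,8,9,10}->{3,4,6}
Constraint 2 (U + W = Y) on D(U)={3,4,6} D(W)={5,7,8,9} D(Y)={5,7,8}: U {3,4,6}->{3}; W {5,7,8,9}->{5}; Y {5,7,8}->{8}
So after constraint 2: D(U)={3}, size = 1

Answer: 1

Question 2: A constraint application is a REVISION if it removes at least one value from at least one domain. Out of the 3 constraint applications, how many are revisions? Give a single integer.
Constraint 1 (U < Y) on D(U)={3,4,6,8,9,10} D(Y)={5,7,8}: U {3,4,6,8,9,10}->{3,4,6} => REVISION
Constraint 2 (U + W = Y) on D(U)={3,4,6} D(W)={5,7,8,9} D(Y)={5,7,8}: U {3,4,6}->{3}; W {5,7,8,9}->{5}; Y {5,7,8}->{8} => REVISION
Constraint 3 (W + Y = U) on D(W)={5} D(Y)={8} D(U)={3}: W {5}->{}; Y {8}->{}; U {3}->{} => REVISION
Total revisions = 3

Answer: 3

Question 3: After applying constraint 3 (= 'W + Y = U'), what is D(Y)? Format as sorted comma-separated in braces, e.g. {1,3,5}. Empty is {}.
Constraint 1 (U < Y) on D(U)={3,4,6,8,9,10} D(Y)={5,7,8}: U {3,4,6,8,9,10}->{3,4,6}
Constraint 2 (U + W = Y) on D(U)={3,4,6} D(W)={5,7,8,9} D(Y)={5,7,8}: U {3,4,6}->{3}; W {5,7,8,9}->{5}; Y {5,7,8}->{8}
Constraint 3 (W + Y = U) on D(W)={5} D(Y)={8} D(U)={3}: W {5}->{}; Y {8}->{}; U {3}->{}
So after constraint 3: D(Y) = {}

Answer: {}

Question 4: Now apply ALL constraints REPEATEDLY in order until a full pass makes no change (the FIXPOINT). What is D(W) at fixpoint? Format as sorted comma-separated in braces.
pass 0 (initial): D(W)={5,7,8,9}
pass 1: U {3,4,6,8,9,10}->{}; W {5,7,8,9}->{}; Y {5,7,8}->{}
pass 2: no change
Fixpoint after 2 passes: D(W) = {}

Answer: {}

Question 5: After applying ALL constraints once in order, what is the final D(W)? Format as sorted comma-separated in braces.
Answer: {}

Derivation:
Constraint 1 (U < Y) on D(U)={3,4,6,8,9,10} D(Y)={5,7,8}: U {3,4,6,8,9,10}->{3,4,6}
Constraint 2 (U + W = Y) on D(U)={3,4,6} D(W)={5,7,8,9} D(Y)={5,7,8}: U {3,4,6}->{3}; W {5,7,8,9}->{5}; Y {5,7,8}->{8}
Constraint 3 (W + Y = U) on D(W)={5} D(Y)={8} D(U)={3}: W {5}->{}; Y {8}->{}; U {3}->{}
So after all 3 constraints: D(W) = {}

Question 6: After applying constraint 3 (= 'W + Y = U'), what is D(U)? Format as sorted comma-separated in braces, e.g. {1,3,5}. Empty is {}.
Answer: {}

Derivation:
Constraint 1 (U < Y) on D(U)={3,4,6,8,9,10} D(Y)={5,7,8}: U {3,4,6,8,9,10}->{3,4,6}
Constraint 2 (U + W = Y) on D(U)={3,4,6} D(W)={5,7,8,9} D(Y)={5,7,8}: U {3,4,6}->{3}; W {5,7,8,9}->{5}; Y {5,7,8}->{8}
Constraint 3 (W + Y = U) on D(W)={5} D(Y)={8} D(U)={3}: W {5}->{}; Y {8}->{}; U {3}->{}
So after constraint 3: D(U) = {}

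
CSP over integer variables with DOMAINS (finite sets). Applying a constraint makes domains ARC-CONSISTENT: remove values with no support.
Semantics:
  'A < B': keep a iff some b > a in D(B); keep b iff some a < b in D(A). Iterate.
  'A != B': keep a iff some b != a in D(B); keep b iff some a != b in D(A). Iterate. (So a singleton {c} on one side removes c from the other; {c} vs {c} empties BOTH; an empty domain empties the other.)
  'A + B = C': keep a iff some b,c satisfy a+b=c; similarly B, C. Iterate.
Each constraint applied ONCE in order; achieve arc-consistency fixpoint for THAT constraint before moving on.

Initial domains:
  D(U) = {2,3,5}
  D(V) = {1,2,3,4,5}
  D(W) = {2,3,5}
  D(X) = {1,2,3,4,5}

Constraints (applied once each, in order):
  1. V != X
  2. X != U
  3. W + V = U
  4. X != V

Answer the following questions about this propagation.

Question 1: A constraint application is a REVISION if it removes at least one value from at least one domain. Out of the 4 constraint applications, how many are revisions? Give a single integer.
Answer: 1

Derivation:
Constraint 1 (V != X) on D(V)={1,2,3,4,5} D(X)={1,2,3,4,5}: no change => not a revision
Constraint 2 (X != U) on D(X)={1,2,3,4,5} D(U)={2,3,5}: no change => not a revision
Constraint 3 (W + V = U) on D(W)={2,3,5} D(V)={1,2,3,4,5} D(U)={2,3,5}: W {2,3,5}->{2,3}; V {1,2,3,4,5}->{1,2,3}; U {2,3,5}->{3,5} => REVISION
Constraint 4 (X != V) on D(X)={1,2,3,4,5} D(V)={1,2,3}: no change => not a revision
Total revisions = 1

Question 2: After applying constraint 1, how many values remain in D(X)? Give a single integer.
Answer: 5

Derivation:
Constraint 1 (V != X) on D(V)={1,2,3,4,5} D(X)={1,2,3,4,5}: no change
So after constraint 1: D(X)={1,2,3,4,5}, size = 5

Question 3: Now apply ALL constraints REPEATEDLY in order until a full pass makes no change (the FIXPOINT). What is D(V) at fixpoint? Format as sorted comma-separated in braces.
pass 0 (initial): D(V)={1,2,3,4,5}
pass 1: U {2,3,5}->{3,5}; V {1,2,3,4,5}->{1,2,3}; W {2,3,5}->{2,3}
pass 2: no change
Fixpoint after 2 passes: D(V) = {1,2,3}

Answer: {1,2,3}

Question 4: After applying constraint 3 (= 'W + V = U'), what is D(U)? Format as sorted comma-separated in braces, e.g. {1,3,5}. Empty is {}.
Answer: {3,5}

Derivation:
Constraint 1 (V != X) on D(V)={1,2,3,4,5} D(X)={1,2,3,4,5}: no change
Constraint 2 (X != U) on D(X)={1,2,3,4,5} D(U)={2,3,5}: no change
Constraint 3 (W + V = U) on D(W)={2,3,5} D(V)={1,2,3,4,5} D(U)={2,3,5}: W {2,3,5}->{2,3}; V {1,2,3,4,5}->{1,2,3}; U {2,3,5}->{3,5}
So after constraint 3: D(U) = {3,5}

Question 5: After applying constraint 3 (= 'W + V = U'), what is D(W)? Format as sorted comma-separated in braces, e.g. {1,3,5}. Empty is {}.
Answer: {2,3}

Derivation:
Constraint 1 (V != X) on D(V)={1,2,3,4,5} D(X)={1,2,3,4,5}: no change
Constraint 2 (X != U) on D(X)={1,2,3,4,5} D(U)={2,3,5}: no change
Constraint 3 (W + V = U) on D(W)={2,3,5} D(V)={1,2,3,4,5} D(U)={2,3,5}: W {2,3,5}->{2,3}; V {1,2,3,4,5}->{1,2,3}; U {2,3,5}->{3,5}
So after constraint 3: D(W) = {2,3}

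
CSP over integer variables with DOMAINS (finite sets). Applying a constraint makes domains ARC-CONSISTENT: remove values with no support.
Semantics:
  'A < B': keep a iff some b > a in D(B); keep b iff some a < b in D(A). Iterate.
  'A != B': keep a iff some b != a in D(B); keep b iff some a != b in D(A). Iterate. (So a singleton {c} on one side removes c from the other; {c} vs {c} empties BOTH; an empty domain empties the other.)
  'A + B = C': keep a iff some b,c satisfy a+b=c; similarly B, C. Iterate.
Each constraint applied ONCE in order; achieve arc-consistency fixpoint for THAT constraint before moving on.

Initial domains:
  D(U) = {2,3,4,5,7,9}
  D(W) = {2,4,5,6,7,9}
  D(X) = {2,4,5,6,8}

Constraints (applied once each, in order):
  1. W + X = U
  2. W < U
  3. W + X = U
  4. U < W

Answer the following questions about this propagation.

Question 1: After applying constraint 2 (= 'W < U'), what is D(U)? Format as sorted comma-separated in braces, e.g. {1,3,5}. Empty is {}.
Constraint 1 (W + X = U) on D(W)={2,4,5,6,7,9} D(X)={2,4,5,6,8} D(U)={2,3,4,5,7,9}: W {2,4,5,6,7,9}->{2,4,5,7}; X {2,4,5,6,8}->{2,4,5}; U {2,3,4,5,7,9}->{4,7,9}
Constraint 2 (W < U) on D(W)={2,4,5,7} D(U)={4,7,9}: no change
So after constraint 2: D(U) = {4,7,9}

Answer: {4,7,9}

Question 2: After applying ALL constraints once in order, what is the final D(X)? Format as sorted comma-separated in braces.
Constraint 1 (W + X = U) on D(W)={2,4,5,6,7,9} D(X)={2,4,5,6,8} D(U)={2,3,4,5,7,9}: W {2,4,5,6,7,9}->{2,4,5,7}; X {2,4,5,6,8}->{2,4,5}; U {2,3,4,5,7,9}->{4,7,9}
Constraint 2 (W < U) on D(W)={2,4,5,7} D(U)={4,7,9}: no change
Constraint 3 (W + X = U) on D(W)={2,4,5,7} D(X)={2,4,5} D(U)={4,7,9}: no change
Constraint 4 (U < W) on D(U)={4,7,9} D(W)={2,4,5,7}: U {4,7,9}->{4}; W {2,4,5,7}->{5,7}
So after all 4 constraints: D(X) = {2,4,5}

Answer: {2,4,5}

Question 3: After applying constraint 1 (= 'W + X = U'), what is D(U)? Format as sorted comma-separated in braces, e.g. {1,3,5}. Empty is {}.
Answer: {4,7,9}

Derivation:
Constraint 1 (W + X = U) on D(W)={2,4,5,6,7,9} D(X)={2,4,5,6,8} D(U)={2,3,4,5,7,9}: W {2,4,5,6,7,9}->{2,4,5,7}; X {2,4,5,6,8}->{2,4,5}; U {2,3,4,5,7,9}->{4,7,9}
So after constraint 1: D(U) = {4,7,9}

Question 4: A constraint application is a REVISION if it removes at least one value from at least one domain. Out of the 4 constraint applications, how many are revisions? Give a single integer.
Constraint 1 (W + X = U) on D(W)={2,4,5,6,7,9} D(X)={2,4,5,6,8} D(U)={2,3,4,5,7,9}: W {2,4,5,6,7,9}->{2,4,5,7}; X {2,4,5,6,8}->{2,4,5}; U {2,3,4,5,7,9}->{4,7,9} => REVISION
Constraint 2 (W < U) on D(W)={2,4,5,7} D(U)={4,7,9}: no change => not a revision
Constraint 3 (W + X = U) on D(W)={2,4,5,7} D(X)={2,4,5} D(U)={4,7,9}: no change => not a revision
Constraint 4 (U < W) on D(U)={4,7,9} D(W)={2,4,5,7}: U {4,7,9}->{4}; W {2,4,5,7}->{5,7} => REVISION
Total revisions = 2

Answer: 2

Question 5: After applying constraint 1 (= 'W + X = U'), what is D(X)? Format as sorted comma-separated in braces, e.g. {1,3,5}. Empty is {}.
Constraint 1 (W + X = U) on D(W)={2,4,5,6,7,9} D(X)={2,4,5,6,8} D(U)={2,3,4,5,7,9}: W {2,4,5,6,7,9}->{2,4,5,7}; X {2,4,5,6,8}->{2,4,5}; U {2,3,4,5,7,9}->{4,7,9}
So after constraint 1: D(X) = {2,4,5}

Answer: {2,4,5}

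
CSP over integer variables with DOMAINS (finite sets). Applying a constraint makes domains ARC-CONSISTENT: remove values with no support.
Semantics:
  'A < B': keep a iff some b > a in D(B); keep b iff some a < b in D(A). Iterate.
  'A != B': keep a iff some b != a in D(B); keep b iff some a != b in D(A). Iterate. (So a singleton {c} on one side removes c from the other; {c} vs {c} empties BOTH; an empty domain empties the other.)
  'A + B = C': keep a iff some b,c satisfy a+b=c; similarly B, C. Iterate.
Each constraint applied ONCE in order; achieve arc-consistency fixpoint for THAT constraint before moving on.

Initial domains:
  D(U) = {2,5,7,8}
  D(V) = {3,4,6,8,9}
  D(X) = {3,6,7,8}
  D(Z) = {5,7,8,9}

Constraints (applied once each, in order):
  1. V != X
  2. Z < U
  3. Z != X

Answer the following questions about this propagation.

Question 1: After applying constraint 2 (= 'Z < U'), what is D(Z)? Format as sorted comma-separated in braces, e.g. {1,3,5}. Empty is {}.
Answer: {5,7}

Derivation:
Constraint 1 (V != X) on D(V)={3,4,6,8,9} D(X)={3,6,7,8}: no change
Constraint 2 (Z < U) on D(Z)={5,7,8,9} D(U)={2,5,7,8}: Z {5,7,8,9}->{5,7}; U {2,5,7,8}->{7,8}
So after constraint 2: D(Z) = {5,7}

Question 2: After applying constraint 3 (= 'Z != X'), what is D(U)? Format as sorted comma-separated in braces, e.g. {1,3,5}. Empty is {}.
Constraint 1 (V != X) on D(V)={3,4,6,8,9} D(X)={3,6,7,8}: no change
Constraint 2 (Z < U) on D(Z)={5,7,8,9} D(U)={2,5,7,8}: Z {5,7,8,9}->{5,7}; U {2,5,7,8}->{7,8}
Constraint 3 (Z != X) on D(Z)={5,7} D(X)={3,6,7,8}: no change
So after constraint 3: D(U) = {7,8}

Answer: {7,8}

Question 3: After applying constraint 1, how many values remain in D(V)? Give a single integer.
Answer: 5

Derivation:
Constraint 1 (V != X) on D(V)={3,4,6,8,9} D(X)={3,6,7,8}: no change
So after constraint 1: D(V)={3,4,6,8,9}, size = 5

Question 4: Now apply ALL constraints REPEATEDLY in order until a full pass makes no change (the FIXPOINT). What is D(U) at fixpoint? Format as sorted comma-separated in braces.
pass 0 (initial): D(U)={2,5,7,8}
pass 1: U {2,5,7,8}->{7,8}; Z {5,7,8,9}->{5,7}
pass 2: no change
Fixpoint after 2 passes: D(U) = {7,8}

Answer: {7,8}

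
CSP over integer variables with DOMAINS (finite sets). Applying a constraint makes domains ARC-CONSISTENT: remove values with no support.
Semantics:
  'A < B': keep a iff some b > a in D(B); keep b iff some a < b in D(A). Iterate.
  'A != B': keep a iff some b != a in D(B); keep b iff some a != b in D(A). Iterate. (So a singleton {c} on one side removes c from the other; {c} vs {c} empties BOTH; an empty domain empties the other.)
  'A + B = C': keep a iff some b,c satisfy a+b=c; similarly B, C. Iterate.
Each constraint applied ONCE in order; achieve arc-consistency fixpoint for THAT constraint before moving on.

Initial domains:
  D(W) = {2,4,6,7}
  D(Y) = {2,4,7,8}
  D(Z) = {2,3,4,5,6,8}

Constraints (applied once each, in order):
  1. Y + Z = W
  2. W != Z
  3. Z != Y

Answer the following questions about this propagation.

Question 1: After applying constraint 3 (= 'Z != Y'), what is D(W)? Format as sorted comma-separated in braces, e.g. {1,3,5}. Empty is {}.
Constraint 1 (Y + Z = W) on D(Y)={2,4,7,8} D(Z)={2,3,4,5,6,8} D(W)={2,4,6,7}: Y {2,4,7,8}->{2,4}; Z {2,3,4,5,6,8}->{2,3,4,5}; W {2,4,6,7}->{4,6,7}
Constraint 2 (W != Z) on D(W)={4,6,7} D(Z)={2,3,4,5}: no change
Constraint 3 (Z != Y) on D(Z)={2,3,4,5} D(Y)={2,4}: no change
So after constraint 3: D(W) = {4,6,7}

Answer: {4,6,7}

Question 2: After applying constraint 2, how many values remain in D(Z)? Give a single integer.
Constraint 1 (Y + Z = W) on D(Y)={2,4,7,8} D(Z)={2,3,4,5,6,8} D(W)={2,4,6,7}: Y {2,4,7,8}->{2,4}; Z {2,3,4,5,6,8}->{2,3,4,5}; W {2,4,6,7}->{4,6,7}
Constraint 2 (W != Z) on D(W)={4,6,7} D(Z)={2,3,4,5}: no change
So after constraint 2: D(Z)={2,3,4,5}, size = 4

Answer: 4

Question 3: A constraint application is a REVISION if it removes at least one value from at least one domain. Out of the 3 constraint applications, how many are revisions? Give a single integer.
Constraint 1 (Y + Z = W) on D(Y)={2,4,7,8} D(Z)={2,3,4,5,6,8} D(W)={2,4,6,7}: Y {2,4,7,8}->{2,4}; Z {2,3,4,5,6,8}->{2,3,4,5}; W {2,4,6,7}->{4,6,7} => REVISION
Constraint 2 (W != Z) on D(W)={4,6,7} D(Z)={2,3,4,5}: no change => not a revision
Constraint 3 (Z != Y) on D(Z)={2,3,4,5} D(Y)={2,4}: no change => not a revision
Total revisions = 1

Answer: 1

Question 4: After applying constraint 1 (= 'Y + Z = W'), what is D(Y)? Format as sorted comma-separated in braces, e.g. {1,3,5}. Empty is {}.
Answer: {2,4}

Derivation:
Constraint 1 (Y + Z = W) on D(Y)={2,4,7,8} D(Z)={2,3,4,5,6,8} D(W)={2,4,6,7}: Y {2,4,7,8}->{2,4}; Z {2,3,4,5,6,8}->{2,3,4,5}; W {2,4,6,7}->{4,6,7}
So after constraint 1: D(Y) = {2,4}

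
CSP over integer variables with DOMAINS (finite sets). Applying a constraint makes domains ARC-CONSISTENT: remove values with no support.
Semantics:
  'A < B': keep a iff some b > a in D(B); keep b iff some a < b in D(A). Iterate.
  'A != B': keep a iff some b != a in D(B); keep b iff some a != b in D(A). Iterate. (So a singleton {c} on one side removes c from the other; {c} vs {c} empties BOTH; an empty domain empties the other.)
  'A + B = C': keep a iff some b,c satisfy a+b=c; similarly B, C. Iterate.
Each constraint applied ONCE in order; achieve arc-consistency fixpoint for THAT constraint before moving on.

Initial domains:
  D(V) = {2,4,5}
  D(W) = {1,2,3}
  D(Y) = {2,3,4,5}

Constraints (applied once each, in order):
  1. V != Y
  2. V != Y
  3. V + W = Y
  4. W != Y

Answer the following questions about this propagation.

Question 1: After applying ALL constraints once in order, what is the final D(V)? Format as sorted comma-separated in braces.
Answer: {2,4}

Derivation:
Constraint 1 (V != Y) on D(V)={2,4,5} D(Y)={2,3,4,5}: no change
Constraint 2 (V != Y) on D(V)={2,4,5} D(Y)={2,3,4,5}: no change
Constraint 3 (V + W = Y) on D(V)={2,4,5} D(W)={1,2,3} D(Y)={2,3,4,5}: V {2,4,5}->{2,4}; Y {2,3,4,5}->{3,4,5}
Constraint 4 (W != Y) on D(W)={1,2,3} D(Y)={3,4,5}: no change
So after all 4 constraints: D(V) = {2,4}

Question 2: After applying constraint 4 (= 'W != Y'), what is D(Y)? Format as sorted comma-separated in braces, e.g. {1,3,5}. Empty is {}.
Answer: {3,4,5}

Derivation:
Constraint 1 (V != Y) on D(V)={2,4,5} D(Y)={2,3,4,5}: no change
Constraint 2 (V != Y) on D(V)={2,4,5} D(Y)={2,3,4,5}: no change
Constraint 3 (V + W = Y) on D(V)={2,4,5} D(W)={1,2,3} D(Y)={2,3,4,5}: V {2,4,5}->{2,4}; Y {2,3,4,5}->{3,4,5}
Constraint 4 (W != Y) on D(W)={1,2,3} D(Y)={3,4,5}: no change
So after constraint 4: D(Y) = {3,4,5}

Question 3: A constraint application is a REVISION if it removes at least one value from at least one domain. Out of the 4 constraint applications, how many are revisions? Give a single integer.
Constraint 1 (V != Y) on D(V)={2,4,5} D(Y)={2,3,4,5}: no change => not a revision
Constraint 2 (V != Y) on D(V)={2,4,5} D(Y)={2,3,4,5}: no change => not a revision
Constraint 3 (V + W = Y) on D(V)={2,4,5} D(W)={1,2,3} D(Y)={2,3,4,5}: V {2,4,5}->{2,4}; Y {2,3,4,5}->{3,4,5} => REVISION
Constraint 4 (W != Y) on D(W)={1,2,3} D(Y)={3,4,5}: no change => not a revision
Total revisions = 1

Answer: 1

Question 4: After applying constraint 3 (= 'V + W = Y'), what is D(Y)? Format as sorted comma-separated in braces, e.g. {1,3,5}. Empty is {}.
Constraint 1 (V != Y) on D(V)={2,4,5} D(Y)={2,3,4,5}: no change
Constraint 2 (V != Y) on D(V)={2,4,5} D(Y)={2,3,4,5}: no change
Constraint 3 (V + W = Y) on D(V)={2,4,5} D(W)={1,2,3} D(Y)={2,3,4,5}: V {2,4,5}->{2,4}; Y {2,3,4,5}->{3,4,5}
So after constraint 3: D(Y) = {3,4,5}

Answer: {3,4,5}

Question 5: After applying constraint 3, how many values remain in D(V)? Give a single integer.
Answer: 2

Derivation:
Constraint 1 (V != Y) on D(V)={2,4,5} D(Y)={2,3,4,5}: no change
Constraint 2 (V != Y) on D(V)={2,4,5} D(Y)={2,3,4,5}: no change
Constraint 3 (V + W = Y) on D(V)={2,4,5} D(W)={1,2,3} D(Y)={2,3,4,5}: V {2,4,5}->{2,4}; Y {2,3,4,5}->{3,4,5}
So after constraint 3: D(V)={2,4}, size = 2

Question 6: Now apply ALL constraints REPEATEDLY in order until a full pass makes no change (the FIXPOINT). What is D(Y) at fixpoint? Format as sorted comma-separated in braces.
pass 0 (initial): D(Y)={2,3,4,5}
pass 1: V {2,4,5}->{2,4}; Y {2,3,4,5}->{3,4,5}
pass 2: no change
Fixpoint after 2 passes: D(Y) = {3,4,5}

Answer: {3,4,5}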